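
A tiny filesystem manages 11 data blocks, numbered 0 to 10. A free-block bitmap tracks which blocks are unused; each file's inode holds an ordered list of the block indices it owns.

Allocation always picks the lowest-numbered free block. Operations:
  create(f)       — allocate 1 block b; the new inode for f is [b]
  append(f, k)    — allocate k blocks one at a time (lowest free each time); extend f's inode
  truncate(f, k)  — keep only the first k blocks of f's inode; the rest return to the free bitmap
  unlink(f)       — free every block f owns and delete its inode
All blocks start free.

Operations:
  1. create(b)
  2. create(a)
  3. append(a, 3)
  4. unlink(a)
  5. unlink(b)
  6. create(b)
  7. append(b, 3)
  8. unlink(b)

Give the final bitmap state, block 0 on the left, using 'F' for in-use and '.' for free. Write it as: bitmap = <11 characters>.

[1] create(b) — b=0 (map F..........)
[2] create(a) — a=1 b=0 (map FF.........)
[3] append(a, 3) — a=1,2,3,4 b=0 (map FFFFF......)
[4] unlink(a) — b=0 (map F..........)
[5] unlink(b) —  (map ...........)
[6] create(b) — b=0 (map F..........)
[7] append(b, 3) — b=0,1,2,3 (map FFFF.......)
[8] unlink(b) —  (map ...........)

bitmap = ...........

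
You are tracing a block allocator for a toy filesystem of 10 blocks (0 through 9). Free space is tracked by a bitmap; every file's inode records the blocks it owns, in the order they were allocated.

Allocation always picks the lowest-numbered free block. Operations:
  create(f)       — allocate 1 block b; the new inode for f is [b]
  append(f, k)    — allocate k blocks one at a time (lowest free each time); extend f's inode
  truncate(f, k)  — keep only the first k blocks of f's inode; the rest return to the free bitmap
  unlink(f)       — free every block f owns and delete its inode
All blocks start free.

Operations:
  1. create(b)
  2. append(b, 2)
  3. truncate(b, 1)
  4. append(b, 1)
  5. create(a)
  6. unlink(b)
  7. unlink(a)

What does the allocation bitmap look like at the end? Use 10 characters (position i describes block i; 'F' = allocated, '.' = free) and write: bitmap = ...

bitmap = ..........

after create(b) → b:[0]  free=[F.........]
after append(b, 2) → b:[0, 1, 2]  free=[FFF.......]
after truncate(b, 1) → b:[0]  free=[F.........]
after append(b, 1) → b:[0, 1]  free=[FF........]
after create(a) → a:[2], b:[0, 1]  free=[FFF.......]
after unlink(b) → a:[2]  free=[..F.......]
after unlink(a) →   free=[..........]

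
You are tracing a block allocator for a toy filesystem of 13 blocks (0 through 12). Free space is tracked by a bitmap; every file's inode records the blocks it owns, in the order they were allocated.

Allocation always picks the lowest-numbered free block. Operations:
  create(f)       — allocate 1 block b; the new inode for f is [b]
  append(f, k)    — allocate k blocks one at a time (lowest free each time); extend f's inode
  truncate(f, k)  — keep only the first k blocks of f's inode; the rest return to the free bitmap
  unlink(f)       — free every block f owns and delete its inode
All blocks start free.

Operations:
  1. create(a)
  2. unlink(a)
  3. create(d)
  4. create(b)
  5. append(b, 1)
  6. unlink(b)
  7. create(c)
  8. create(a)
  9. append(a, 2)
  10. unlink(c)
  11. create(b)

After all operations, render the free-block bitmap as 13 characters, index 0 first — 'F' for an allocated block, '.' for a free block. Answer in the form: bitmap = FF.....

bitmap = FFFFF........

[1] create(a) — a=0 (map F............)
[2] unlink(a) —  (map .............)
[3] create(d) — d=0 (map F............)
[4] create(b) — b=1 d=0 (map FF...........)
[5] append(b, 1) — b=1,2 d=0 (map FFF..........)
[6] unlink(b) — d=0 (map F............)
[7] create(c) — c=1 d=0 (map FF...........)
[8] create(a) — a=2 c=1 d=0 (map FFF..........)
[9] append(a, 2) — a=2,3,4 c=1 d=0 (map FFFFF........)
[10] unlink(c) — a=2,3,4 d=0 (map F.FFF........)
[11] create(b) — a=2,3,4 b=1 d=0 (map FFFFF........)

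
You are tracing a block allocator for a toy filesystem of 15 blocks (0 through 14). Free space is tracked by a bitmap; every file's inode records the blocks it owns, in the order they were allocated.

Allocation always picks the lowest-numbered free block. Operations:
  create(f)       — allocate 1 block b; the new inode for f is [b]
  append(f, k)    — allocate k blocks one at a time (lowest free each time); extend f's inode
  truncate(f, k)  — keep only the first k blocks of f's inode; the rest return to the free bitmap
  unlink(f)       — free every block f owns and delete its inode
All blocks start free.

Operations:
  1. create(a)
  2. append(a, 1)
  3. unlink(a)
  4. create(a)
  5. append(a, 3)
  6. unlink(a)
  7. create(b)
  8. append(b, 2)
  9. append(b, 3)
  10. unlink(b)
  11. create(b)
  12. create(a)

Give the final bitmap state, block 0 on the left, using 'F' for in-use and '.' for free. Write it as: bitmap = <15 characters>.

create(a): bitmap=F.............. | a=[0]
append(a, 1): bitmap=FF............. | a=[0, 1]
unlink(a): bitmap=............... | 
create(a): bitmap=F.............. | a=[0]
append(a, 3): bitmap=FFFF........... | a=[0, 1, 2, 3]
unlink(a): bitmap=............... | 
create(b): bitmap=F.............. | b=[0]
append(b, 2): bitmap=FFF............ | b=[0, 1, 2]
append(b, 3): bitmap=FFFFFF......... | b=[0, 1, 2, 3, 4, 5]
unlink(b): bitmap=............... | 
create(b): bitmap=F.............. | b=[0]
create(a): bitmap=FF............. | a=[1] b=[0]

bitmap = FF.............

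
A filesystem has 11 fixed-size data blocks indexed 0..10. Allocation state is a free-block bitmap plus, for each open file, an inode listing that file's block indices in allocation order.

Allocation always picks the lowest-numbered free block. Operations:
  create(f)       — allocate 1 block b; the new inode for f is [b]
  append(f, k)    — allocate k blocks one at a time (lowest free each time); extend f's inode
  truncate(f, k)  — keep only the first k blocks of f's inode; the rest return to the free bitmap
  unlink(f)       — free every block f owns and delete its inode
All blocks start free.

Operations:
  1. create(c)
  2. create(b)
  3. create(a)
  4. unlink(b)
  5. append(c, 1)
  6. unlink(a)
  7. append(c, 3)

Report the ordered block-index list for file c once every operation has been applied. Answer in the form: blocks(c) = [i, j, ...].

blocks(c) = [0, 1, 2, 3, 4]

after create(c) → c:[0]  free=[F..........]
after create(b) → b:[1], c:[0]  free=[FF.........]
after create(a) → a:[2], b:[1], c:[0]  free=[FFF........]
after unlink(b) → a:[2], c:[0]  free=[F.F........]
after append(c, 1) → a:[2], c:[0, 1]  free=[FFF........]
after unlink(a) → c:[0, 1]  free=[FF.........]
after append(c, 3) → c:[0, 1, 2, 3, 4]  free=[FFFFF......]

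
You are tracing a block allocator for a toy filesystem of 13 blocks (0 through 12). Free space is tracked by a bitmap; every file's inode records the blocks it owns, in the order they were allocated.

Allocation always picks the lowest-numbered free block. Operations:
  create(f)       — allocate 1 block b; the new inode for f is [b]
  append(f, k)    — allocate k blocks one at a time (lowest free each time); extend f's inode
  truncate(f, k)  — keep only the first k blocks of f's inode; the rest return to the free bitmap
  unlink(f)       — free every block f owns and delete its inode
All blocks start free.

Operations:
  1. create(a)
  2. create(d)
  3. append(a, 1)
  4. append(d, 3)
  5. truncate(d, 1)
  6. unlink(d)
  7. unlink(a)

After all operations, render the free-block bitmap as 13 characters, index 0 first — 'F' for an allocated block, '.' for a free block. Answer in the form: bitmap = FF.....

bitmap = .............

[1] create(a) — a=0 (map F............)
[2] create(d) — a=0 d=1 (map FF...........)
[3] append(a, 1) — a=0,2 d=1 (map FFF..........)
[4] append(d, 3) — a=0,2 d=1,3,4,5 (map FFFFFF.......)
[5] truncate(d, 1) — a=0,2 d=1 (map FFF..........)
[6] unlink(d) — a=0,2 (map F.F..........)
[7] unlink(a) —  (map .............)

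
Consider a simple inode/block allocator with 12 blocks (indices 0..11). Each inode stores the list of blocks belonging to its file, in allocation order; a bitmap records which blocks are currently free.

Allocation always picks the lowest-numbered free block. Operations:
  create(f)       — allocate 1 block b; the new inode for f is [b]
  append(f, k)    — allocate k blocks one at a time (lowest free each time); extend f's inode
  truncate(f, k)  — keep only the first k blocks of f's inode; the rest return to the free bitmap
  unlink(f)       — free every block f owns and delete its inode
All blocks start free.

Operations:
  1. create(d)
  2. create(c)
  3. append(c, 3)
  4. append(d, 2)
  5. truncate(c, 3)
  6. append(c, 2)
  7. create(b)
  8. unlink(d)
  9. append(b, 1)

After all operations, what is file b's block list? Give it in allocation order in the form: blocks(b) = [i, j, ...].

blocks(b) = [8, 0]

  1. create(d)  ⇒  F...........  {d→[0]}
  2. create(c)  ⇒  FF..........  {c→[1]; d→[0]}
  3. append(c, 3)  ⇒  FFFFF.......  {c→[1, 2, 3, 4]; d→[0]}
  4. append(d, 2)  ⇒  FFFFFFF.....  {c→[1, 2, 3, 4]; d→[0, 5, 6]}
  5. truncate(c, 3)  ⇒  FFFF.FF.....  {c→[1, 2, 3]; d→[0, 5, 6]}
  6. append(c, 2)  ⇒  FFFFFFFF....  {c→[1, 2, 3, 4, 7]; d→[0, 5, 6]}
  7. create(b)  ⇒  FFFFFFFFF...  {b→[8]; c→[1, 2, 3, 4, 7]; d→[0, 5, 6]}
  8. unlink(d)  ⇒  .FFFF..FF...  {b→[8]; c→[1, 2, 3, 4, 7]}
  9. append(b, 1)  ⇒  FFFFF..FF...  {b→[8, 0]; c→[1, 2, 3, 4, 7]}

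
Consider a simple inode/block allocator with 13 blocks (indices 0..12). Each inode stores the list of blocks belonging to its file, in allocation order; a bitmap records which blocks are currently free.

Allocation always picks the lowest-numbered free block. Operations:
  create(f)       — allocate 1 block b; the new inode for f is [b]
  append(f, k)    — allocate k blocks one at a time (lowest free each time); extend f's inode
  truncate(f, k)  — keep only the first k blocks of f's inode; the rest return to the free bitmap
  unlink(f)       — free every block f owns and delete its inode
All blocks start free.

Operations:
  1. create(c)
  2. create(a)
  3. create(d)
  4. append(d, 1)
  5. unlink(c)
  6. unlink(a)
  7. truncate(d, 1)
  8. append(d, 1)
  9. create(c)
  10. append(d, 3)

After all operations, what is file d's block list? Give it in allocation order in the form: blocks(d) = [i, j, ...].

blocks(d) = [2, 0, 3, 4, 5]

create(c): bitmap=F............ | c=[0]
create(a): bitmap=FF........... | a=[1] c=[0]
create(d): bitmap=FFF.......... | a=[1] c=[0] d=[2]
append(d, 1): bitmap=FFFF......... | a=[1] c=[0] d=[2, 3]
unlink(c): bitmap=.FFF......... | a=[1] d=[2, 3]
unlink(a): bitmap=..FF......... | d=[2, 3]
truncate(d, 1): bitmap=..F.......... | d=[2]
append(d, 1): bitmap=F.F.......... | d=[2, 0]
create(c): bitmap=FFF.......... | c=[1] d=[2, 0]
append(d, 3): bitmap=FFFFFF....... | c=[1] d=[2, 0, 3, 4, 5]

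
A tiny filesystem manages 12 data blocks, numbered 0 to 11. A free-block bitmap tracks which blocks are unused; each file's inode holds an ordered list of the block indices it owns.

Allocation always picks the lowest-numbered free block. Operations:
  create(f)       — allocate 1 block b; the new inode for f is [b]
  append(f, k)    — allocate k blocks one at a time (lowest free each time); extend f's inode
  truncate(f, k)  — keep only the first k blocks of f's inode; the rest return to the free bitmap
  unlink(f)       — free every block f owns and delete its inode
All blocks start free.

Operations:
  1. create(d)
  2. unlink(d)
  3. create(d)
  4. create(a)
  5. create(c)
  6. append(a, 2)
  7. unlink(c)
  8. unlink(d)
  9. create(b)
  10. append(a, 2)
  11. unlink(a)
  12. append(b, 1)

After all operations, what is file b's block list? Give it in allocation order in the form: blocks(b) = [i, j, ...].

blocks(b) = [0, 1]

after create(d) → d:[0]  free=[F...........]
after unlink(d) →   free=[............]
after create(d) → d:[0]  free=[F...........]
after create(a) → a:[1], d:[0]  free=[FF..........]
after create(c) → a:[1], c:[2], d:[0]  free=[FFF.........]
after append(a, 2) → a:[1, 3, 4], c:[2], d:[0]  free=[FFFFF.......]
after unlink(c) → a:[1, 3, 4], d:[0]  free=[FF.FF.......]
after unlink(d) → a:[1, 3, 4]  free=[.F.FF.......]
after create(b) → a:[1, 3, 4], b:[0]  free=[FF.FF.......]
after append(a, 2) → a:[1, 3, 4, 2, 5], b:[0]  free=[FFFFFF......]
after unlink(a) → b:[0]  free=[F...........]
after append(b, 1) → b:[0, 1]  free=[FF..........]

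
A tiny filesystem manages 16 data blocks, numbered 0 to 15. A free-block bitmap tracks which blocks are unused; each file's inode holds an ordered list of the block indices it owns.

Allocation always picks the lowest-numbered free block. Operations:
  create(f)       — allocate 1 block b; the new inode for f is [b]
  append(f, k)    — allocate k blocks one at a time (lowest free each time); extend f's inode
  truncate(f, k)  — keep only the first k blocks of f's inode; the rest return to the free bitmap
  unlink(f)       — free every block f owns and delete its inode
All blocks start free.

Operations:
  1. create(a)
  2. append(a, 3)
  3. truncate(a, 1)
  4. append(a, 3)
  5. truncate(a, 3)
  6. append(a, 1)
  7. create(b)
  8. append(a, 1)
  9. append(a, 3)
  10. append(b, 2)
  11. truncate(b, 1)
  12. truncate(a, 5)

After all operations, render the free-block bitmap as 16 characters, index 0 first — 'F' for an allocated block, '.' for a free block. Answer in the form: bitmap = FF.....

bitmap = FFFFFF..........

[1] create(a) — a=0 (map F...............)
[2] append(a, 3) — a=0,1,2,3 (map FFFF............)
[3] truncate(a, 1) — a=0 (map F...............)
[4] append(a, 3) — a=0,1,2,3 (map FFFF............)
[5] truncate(a, 3) — a=0,1,2 (map FFF.............)
[6] append(a, 1) — a=0,1,2,3 (map FFFF............)
[7] create(b) — a=0,1,2,3 b=4 (map FFFFF...........)
[8] append(a, 1) — a=0,1,2,3,5 b=4 (map FFFFFF..........)
[9] append(a, 3) — a=0,1,2,3,5,6,7,8 b=4 (map FFFFFFFFF.......)
[10] append(b, 2) — a=0,1,2,3,5,6,7,8 b=4,9,10 (map FFFFFFFFFFF.....)
[11] truncate(b, 1) — a=0,1,2,3,5,6,7,8 b=4 (map FFFFFFFFF.......)
[12] truncate(a, 5) — a=0,1,2,3,5 b=4 (map FFFFFF..........)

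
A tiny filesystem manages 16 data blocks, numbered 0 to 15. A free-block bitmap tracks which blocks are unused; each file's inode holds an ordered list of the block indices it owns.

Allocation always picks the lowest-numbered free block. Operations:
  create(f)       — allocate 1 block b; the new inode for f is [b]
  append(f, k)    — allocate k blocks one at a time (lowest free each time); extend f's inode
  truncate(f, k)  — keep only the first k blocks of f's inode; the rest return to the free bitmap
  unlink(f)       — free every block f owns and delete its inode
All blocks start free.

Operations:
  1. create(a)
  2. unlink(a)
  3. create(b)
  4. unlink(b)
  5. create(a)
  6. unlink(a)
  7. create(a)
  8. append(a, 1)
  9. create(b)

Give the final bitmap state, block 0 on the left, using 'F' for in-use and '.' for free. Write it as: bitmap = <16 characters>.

  1. create(a)  ⇒  F...............  {a→[0]}
  2. unlink(a)  ⇒  ................  {}
  3. create(b)  ⇒  F...............  {b→[0]}
  4. unlink(b)  ⇒  ................  {}
  5. create(a)  ⇒  F...............  {a→[0]}
  6. unlink(a)  ⇒  ................  {}
  7. create(a)  ⇒  F...............  {a→[0]}
  8. append(a, 1)  ⇒  FF..............  {a→[0, 1]}
  9. create(b)  ⇒  FFF.............  {a→[0, 1]; b→[2]}

bitmap = FFF.............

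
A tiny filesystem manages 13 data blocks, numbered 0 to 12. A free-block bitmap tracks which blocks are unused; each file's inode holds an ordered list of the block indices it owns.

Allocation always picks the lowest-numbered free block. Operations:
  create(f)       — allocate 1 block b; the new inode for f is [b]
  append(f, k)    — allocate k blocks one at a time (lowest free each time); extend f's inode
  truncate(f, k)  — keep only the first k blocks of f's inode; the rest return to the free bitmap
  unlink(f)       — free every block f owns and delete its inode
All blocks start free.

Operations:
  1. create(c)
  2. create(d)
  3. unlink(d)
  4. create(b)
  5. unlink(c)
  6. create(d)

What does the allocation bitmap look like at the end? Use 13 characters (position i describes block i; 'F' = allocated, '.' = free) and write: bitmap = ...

  1. create(c)  ⇒  F............  {c→[0]}
  2. create(d)  ⇒  FF...........  {c→[0]; d→[1]}
  3. unlink(d)  ⇒  F............  {c→[0]}
  4. create(b)  ⇒  FF...........  {b→[1]; c→[0]}
  5. unlink(c)  ⇒  .F...........  {b→[1]}
  6. create(d)  ⇒  FF...........  {b→[1]; d→[0]}

bitmap = FF...........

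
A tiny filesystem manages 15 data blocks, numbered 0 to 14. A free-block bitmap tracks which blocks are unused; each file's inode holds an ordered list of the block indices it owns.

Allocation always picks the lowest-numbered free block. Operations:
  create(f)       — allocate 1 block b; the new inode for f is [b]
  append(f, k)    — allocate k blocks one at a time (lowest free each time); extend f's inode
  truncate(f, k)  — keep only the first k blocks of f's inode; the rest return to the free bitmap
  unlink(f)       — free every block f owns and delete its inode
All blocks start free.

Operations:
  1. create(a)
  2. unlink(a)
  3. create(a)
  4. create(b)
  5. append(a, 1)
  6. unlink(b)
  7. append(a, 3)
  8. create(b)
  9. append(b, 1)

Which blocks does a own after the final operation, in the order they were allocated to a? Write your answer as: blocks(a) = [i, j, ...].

  1. create(a)  ⇒  F..............  {a→[0]}
  2. unlink(a)  ⇒  ...............  {}
  3. create(a)  ⇒  F..............  {a→[0]}
  4. create(b)  ⇒  FF.............  {a→[0]; b→[1]}
  5. append(a, 1)  ⇒  FFF............  {a→[0, 2]; b→[1]}
  6. unlink(b)  ⇒  F.F............  {a→[0, 2]}
  7. append(a, 3)  ⇒  FFFFF..........  {a→[0, 2, 1, 3, 4]}
  8. create(b)  ⇒  FFFFFF.........  {a→[0, 2, 1, 3, 4]; b→[5]}
  9. append(b, 1)  ⇒  FFFFFFF........  {a→[0, 2, 1, 3, 4]; b→[5, 6]}

blocks(a) = [0, 2, 1, 3, 4]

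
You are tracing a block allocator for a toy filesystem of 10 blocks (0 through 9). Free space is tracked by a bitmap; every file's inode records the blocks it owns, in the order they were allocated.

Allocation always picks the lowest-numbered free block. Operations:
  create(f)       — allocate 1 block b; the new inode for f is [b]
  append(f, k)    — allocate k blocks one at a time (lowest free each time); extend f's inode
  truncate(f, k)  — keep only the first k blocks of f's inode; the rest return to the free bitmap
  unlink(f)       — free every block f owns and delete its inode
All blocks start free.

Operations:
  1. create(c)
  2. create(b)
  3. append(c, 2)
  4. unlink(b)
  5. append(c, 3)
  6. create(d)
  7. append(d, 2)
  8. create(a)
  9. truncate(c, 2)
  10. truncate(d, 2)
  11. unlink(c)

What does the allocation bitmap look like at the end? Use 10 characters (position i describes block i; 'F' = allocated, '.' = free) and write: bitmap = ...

[1] create(c) — c=0 (map F.........)
[2] create(b) — b=1 c=0 (map FF........)
[3] append(c, 2) — b=1 c=0,2,3 (map FFFF......)
[4] unlink(b) — c=0,2,3 (map F.FF......)
[5] append(c, 3) — c=0,2,3,1,4,5 (map FFFFFF....)
[6] create(d) — c=0,2,3,1,4,5 d=6 (map FFFFFFF...)
[7] append(d, 2) — c=0,2,3,1,4,5 d=6,7,8 (map FFFFFFFFF.)
[8] create(a) — a=9 c=0,2,3,1,4,5 d=6,7,8 (map FFFFFFFFFF)
[9] truncate(c, 2) — a=9 c=0,2 d=6,7,8 (map F.F...FFFF)
[10] truncate(d, 2) — a=9 c=0,2 d=6,7 (map F.F...FF.F)
[11] unlink(c) — a=9 d=6,7 (map ......FF.F)

bitmap = ......FF.F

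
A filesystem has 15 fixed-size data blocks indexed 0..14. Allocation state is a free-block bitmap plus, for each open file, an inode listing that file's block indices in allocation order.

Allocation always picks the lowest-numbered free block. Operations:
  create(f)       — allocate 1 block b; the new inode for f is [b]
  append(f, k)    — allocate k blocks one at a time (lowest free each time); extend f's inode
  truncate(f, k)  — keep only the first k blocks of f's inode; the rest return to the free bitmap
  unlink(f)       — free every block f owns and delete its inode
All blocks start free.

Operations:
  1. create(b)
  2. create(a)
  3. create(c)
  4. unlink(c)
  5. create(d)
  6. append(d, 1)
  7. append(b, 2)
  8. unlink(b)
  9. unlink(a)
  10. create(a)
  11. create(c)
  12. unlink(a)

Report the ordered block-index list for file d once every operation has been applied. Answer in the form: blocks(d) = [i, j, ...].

blocks(d) = [2, 3]

create(b): bitmap=F.............. | b=[0]
create(a): bitmap=FF............. | a=[1] b=[0]
create(c): bitmap=FFF............ | a=[1] b=[0] c=[2]
unlink(c): bitmap=FF............. | a=[1] b=[0]
create(d): bitmap=FFF............ | a=[1] b=[0] d=[2]
append(d, 1): bitmap=FFFF........... | a=[1] b=[0] d=[2, 3]
append(b, 2): bitmap=FFFFFF......... | a=[1] b=[0, 4, 5] d=[2, 3]
unlink(b): bitmap=.FFF........... | a=[1] d=[2, 3]
unlink(a): bitmap=..FF........... | d=[2, 3]
create(a): bitmap=F.FF........... | a=[0] d=[2, 3]
create(c): bitmap=FFFF........... | a=[0] c=[1] d=[2, 3]
unlink(a): bitmap=.FFF........... | c=[1] d=[2, 3]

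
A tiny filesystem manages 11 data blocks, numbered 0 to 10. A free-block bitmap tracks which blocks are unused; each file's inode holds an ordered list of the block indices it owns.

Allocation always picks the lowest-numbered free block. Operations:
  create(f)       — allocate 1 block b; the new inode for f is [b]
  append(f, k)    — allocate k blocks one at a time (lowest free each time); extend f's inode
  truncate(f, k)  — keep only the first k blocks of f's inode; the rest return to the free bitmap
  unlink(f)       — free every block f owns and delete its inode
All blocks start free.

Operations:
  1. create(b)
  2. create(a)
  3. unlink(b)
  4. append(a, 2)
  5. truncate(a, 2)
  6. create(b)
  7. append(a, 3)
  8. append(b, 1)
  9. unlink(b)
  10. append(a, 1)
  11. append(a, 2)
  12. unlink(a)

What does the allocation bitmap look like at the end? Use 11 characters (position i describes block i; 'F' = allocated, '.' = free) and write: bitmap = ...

create(b): bitmap=F.......... | b=[0]
create(a): bitmap=FF......... | a=[1] b=[0]
unlink(b): bitmap=.F......... | a=[1]
append(a, 2): bitmap=FFF........ | a=[1, 0, 2]
truncate(a, 2): bitmap=FF......... | a=[1, 0]
create(b): bitmap=FFF........ | a=[1, 0] b=[2]
append(a, 3): bitmap=FFFFFF..... | a=[1, 0, 3, 4, 5] b=[2]
append(b, 1): bitmap=FFFFFFF.... | a=[1, 0, 3, 4, 5] b=[2, 6]
unlink(b): bitmap=FF.FFF..... | a=[1, 0, 3, 4, 5]
append(a, 1): bitmap=FFFFFF..... | a=[1, 0, 3, 4, 5, 2]
append(a, 2): bitmap=FFFFFFFF... | a=[1, 0, 3, 4, 5, 2, 6, 7]
unlink(a): bitmap=........... | 

bitmap = ...........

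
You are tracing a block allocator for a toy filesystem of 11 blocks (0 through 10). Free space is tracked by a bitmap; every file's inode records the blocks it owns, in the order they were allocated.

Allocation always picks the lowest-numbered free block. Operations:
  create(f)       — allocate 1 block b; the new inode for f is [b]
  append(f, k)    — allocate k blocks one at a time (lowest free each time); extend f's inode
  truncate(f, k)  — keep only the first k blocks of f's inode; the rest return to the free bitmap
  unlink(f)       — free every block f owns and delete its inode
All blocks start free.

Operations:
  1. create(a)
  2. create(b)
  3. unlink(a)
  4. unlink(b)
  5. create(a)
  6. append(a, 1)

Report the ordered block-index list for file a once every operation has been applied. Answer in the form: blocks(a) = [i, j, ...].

  1. create(a)  ⇒  F..........  {a→[0]}
  2. create(b)  ⇒  FF.........  {a→[0]; b→[1]}
  3. unlink(a)  ⇒  .F.........  {b→[1]}
  4. unlink(b)  ⇒  ...........  {}
  5. create(a)  ⇒  F..........  {a→[0]}
  6. append(a, 1)  ⇒  FF.........  {a→[0, 1]}

blocks(a) = [0, 1]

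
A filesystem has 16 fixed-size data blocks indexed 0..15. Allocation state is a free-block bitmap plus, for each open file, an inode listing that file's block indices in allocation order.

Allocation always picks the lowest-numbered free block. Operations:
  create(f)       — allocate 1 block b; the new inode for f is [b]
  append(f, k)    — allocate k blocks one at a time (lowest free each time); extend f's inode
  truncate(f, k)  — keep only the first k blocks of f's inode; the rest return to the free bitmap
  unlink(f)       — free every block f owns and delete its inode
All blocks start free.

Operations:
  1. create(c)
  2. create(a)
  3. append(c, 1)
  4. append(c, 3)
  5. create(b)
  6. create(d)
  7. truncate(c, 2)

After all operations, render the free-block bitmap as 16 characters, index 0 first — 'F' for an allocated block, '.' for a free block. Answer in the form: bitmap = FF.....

[1] create(c) — c=0 (map F...............)
[2] create(a) — a=1 c=0 (map FF..............)
[3] append(c, 1) — a=1 c=0,2 (map FFF.............)
[4] append(c, 3) — a=1 c=0,2,3,4,5 (map FFFFFF..........)
[5] create(b) — a=1 b=6 c=0,2,3,4,5 (map FFFFFFF.........)
[6] create(d) — a=1 b=6 c=0,2,3,4,5 d=7 (map FFFFFFFF........)
[7] truncate(c, 2) — a=1 b=6 c=0,2 d=7 (map FFF...FF........)

bitmap = FFF...FF........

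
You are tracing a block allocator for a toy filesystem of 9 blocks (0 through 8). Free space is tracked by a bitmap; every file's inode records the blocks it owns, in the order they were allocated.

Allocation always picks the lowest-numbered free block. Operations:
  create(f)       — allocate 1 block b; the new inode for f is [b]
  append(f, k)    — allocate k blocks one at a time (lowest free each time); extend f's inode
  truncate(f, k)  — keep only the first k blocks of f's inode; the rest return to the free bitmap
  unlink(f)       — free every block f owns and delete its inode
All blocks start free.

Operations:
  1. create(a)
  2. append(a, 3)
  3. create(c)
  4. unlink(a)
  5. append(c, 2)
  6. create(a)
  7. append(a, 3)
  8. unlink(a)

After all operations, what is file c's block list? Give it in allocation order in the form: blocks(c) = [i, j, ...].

blocks(c) = [4, 0, 1]

after create(a) → a:[0]  free=[F........]
after append(a, 3) → a:[0, 1, 2, 3]  free=[FFFF.....]
after create(c) → a:[0, 1, 2, 3], c:[4]  free=[FFFFF....]
after unlink(a) → c:[4]  free=[....F....]
after append(c, 2) → c:[4, 0, 1]  free=[FF..F....]
after create(a) → a:[2], c:[4, 0, 1]  free=[FFF.F....]
after append(a, 3) → a:[2, 3, 5, 6], c:[4, 0, 1]  free=[FFFFFFF..]
after unlink(a) → c:[4, 0, 1]  free=[FF..F....]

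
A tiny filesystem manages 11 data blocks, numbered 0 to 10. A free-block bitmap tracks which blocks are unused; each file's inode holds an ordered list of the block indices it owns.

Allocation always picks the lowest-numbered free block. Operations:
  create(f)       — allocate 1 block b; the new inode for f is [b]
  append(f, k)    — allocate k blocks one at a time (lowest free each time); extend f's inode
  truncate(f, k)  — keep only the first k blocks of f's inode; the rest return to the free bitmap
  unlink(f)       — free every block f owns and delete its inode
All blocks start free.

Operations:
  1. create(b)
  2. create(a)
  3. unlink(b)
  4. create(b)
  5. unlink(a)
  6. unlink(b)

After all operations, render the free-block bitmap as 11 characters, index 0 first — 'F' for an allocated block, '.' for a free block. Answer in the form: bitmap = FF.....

after create(b) → b:[0]  free=[F..........]
after create(a) → a:[1], b:[0]  free=[FF.........]
after unlink(b) → a:[1]  free=[.F.........]
after create(b) → a:[1], b:[0]  free=[FF.........]
after unlink(a) → b:[0]  free=[F..........]
after unlink(b) →   free=[...........]

bitmap = ...........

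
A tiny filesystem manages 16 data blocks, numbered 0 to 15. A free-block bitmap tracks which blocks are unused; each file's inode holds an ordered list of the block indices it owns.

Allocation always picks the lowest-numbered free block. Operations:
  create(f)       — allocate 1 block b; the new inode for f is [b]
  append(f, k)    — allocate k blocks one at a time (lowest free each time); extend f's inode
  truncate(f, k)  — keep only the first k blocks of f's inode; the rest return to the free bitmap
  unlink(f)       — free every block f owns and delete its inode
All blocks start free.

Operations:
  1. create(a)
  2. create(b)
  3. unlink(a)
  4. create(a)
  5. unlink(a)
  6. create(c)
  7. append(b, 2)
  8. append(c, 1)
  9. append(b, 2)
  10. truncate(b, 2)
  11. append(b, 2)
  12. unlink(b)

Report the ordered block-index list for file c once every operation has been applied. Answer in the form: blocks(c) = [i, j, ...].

[1] create(a) — a=0 (map F...............)
[2] create(b) — a=0 b=1 (map FF..............)
[3] unlink(a) — b=1 (map .F..............)
[4] create(a) — a=0 b=1 (map FF..............)
[5] unlink(a) — b=1 (map .F..............)
[6] create(c) — b=1 c=0 (map FF..............)
[7] append(b, 2) — b=1,2,3 c=0 (map FFFF............)
[8] append(c, 1) — b=1,2,3 c=0,4 (map FFFFF...........)
[9] append(b, 2) — b=1,2,3,5,6 c=0,4 (map FFFFFFF.........)
[10] truncate(b, 2) — b=1,2 c=0,4 (map FFF.F...........)
[11] append(b, 2) — b=1,2,3,5 c=0,4 (map FFFFFF..........)
[12] unlink(b) — c=0,4 (map F...F...........)

blocks(c) = [0, 4]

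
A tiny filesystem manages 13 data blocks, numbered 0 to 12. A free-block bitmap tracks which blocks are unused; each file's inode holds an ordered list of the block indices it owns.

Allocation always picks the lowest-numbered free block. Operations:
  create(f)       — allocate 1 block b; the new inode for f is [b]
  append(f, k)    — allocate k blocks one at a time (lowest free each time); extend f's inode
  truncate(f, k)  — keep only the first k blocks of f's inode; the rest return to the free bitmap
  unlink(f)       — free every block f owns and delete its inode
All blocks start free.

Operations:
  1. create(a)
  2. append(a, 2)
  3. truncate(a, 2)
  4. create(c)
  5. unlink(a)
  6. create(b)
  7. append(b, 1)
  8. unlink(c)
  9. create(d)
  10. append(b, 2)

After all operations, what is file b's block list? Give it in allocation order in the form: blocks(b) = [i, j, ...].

blocks(b) = [0, 1, 3, 4]

after create(a) → a:[0]  free=[F............]
after append(a, 2) → a:[0, 1, 2]  free=[FFF..........]
after truncate(a, 2) → a:[0, 1]  free=[FF...........]
after create(c) → a:[0, 1], c:[2]  free=[FFF..........]
after unlink(a) → c:[2]  free=[..F..........]
after create(b) → b:[0], c:[2]  free=[F.F..........]
after append(b, 1) → b:[0, 1], c:[2]  free=[FFF..........]
after unlink(c) → b:[0, 1]  free=[FF...........]
after create(d) → b:[0, 1], d:[2]  free=[FFF..........]
after append(b, 2) → b:[0, 1, 3, 4], d:[2]  free=[FFFFF........]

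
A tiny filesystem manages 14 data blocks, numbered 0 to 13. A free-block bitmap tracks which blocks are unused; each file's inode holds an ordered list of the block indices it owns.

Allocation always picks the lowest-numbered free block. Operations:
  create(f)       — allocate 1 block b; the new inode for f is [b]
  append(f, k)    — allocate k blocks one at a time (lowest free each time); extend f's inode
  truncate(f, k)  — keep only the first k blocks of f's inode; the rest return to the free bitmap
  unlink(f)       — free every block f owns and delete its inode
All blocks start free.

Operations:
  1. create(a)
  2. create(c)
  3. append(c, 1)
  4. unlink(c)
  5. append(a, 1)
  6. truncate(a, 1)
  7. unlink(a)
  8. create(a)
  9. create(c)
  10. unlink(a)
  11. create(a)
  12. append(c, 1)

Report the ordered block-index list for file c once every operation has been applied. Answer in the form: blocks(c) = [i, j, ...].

blocks(c) = [1, 2]

after create(a) → a:[0]  free=[F.............]
after create(c) → a:[0], c:[1]  free=[FF............]
after append(c, 1) → a:[0], c:[1, 2]  free=[FFF...........]
after unlink(c) → a:[0]  free=[F.............]
after append(a, 1) → a:[0, 1]  free=[FF............]
after truncate(a, 1) → a:[0]  free=[F.............]
after unlink(a) →   free=[..............]
after create(a) → a:[0]  free=[F.............]
after create(c) → a:[0], c:[1]  free=[FF............]
after unlink(a) → c:[1]  free=[.F............]
after create(a) → a:[0], c:[1]  free=[FF............]
after append(c, 1) → a:[0], c:[1, 2]  free=[FFF...........]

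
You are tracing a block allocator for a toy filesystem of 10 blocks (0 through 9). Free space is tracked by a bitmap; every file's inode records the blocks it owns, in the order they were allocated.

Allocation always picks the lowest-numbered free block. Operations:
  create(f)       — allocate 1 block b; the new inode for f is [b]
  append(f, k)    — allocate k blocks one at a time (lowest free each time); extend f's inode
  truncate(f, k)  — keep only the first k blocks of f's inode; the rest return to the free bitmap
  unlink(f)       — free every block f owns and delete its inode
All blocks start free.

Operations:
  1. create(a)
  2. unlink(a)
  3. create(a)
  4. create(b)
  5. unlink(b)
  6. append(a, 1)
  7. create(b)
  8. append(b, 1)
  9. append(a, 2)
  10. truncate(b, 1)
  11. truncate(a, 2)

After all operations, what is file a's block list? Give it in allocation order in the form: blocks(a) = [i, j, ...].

  1. create(a)  ⇒  F.........  {a→[0]}
  2. unlink(a)  ⇒  ..........  {}
  3. create(a)  ⇒  F.........  {a→[0]}
  4. create(b)  ⇒  FF........  {a→[0]; b→[1]}
  5. unlink(b)  ⇒  F.........  {a→[0]}
  6. append(a, 1)  ⇒  FF........  {a→[0, 1]}
  7. create(b)  ⇒  FFF.......  {a→[0, 1]; b→[2]}
  8. append(b, 1)  ⇒  FFFF......  {a→[0, 1]; b→[2, 3]}
  9. append(a, 2)  ⇒  FFFFFF....  {a→[0, 1, 4, 5]; b→[2, 3]}
  10. truncate(b, 1)  ⇒  FFF.FF....  {a→[0, 1, 4, 5]; b→[2]}
  11. truncate(a, 2)  ⇒  FFF.......  {a→[0, 1]; b→[2]}

blocks(a) = [0, 1]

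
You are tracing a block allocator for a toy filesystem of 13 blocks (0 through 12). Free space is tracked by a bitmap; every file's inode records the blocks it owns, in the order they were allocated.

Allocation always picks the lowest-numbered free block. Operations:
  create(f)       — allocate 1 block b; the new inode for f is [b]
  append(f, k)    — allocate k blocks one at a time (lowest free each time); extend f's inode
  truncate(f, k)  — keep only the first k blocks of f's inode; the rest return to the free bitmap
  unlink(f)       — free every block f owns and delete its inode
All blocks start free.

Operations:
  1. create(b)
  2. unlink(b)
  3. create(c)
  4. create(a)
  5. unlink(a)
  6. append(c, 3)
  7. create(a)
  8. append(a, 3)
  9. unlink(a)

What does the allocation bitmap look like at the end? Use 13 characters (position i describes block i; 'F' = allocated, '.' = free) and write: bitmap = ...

[1] create(b) — b=0 (map F............)
[2] unlink(b) —  (map .............)
[3] create(c) — c=0 (map F............)
[4] create(a) — a=1 c=0 (map FF...........)
[5] unlink(a) — c=0 (map F............)
[6] append(c, 3) — c=0,1,2,3 (map FFFF.........)
[7] create(a) — a=4 c=0,1,2,3 (map FFFFF........)
[8] append(a, 3) — a=4,5,6,7 c=0,1,2,3 (map FFFFFFFF.....)
[9] unlink(a) — c=0,1,2,3 (map FFFF.........)

bitmap = FFFF.........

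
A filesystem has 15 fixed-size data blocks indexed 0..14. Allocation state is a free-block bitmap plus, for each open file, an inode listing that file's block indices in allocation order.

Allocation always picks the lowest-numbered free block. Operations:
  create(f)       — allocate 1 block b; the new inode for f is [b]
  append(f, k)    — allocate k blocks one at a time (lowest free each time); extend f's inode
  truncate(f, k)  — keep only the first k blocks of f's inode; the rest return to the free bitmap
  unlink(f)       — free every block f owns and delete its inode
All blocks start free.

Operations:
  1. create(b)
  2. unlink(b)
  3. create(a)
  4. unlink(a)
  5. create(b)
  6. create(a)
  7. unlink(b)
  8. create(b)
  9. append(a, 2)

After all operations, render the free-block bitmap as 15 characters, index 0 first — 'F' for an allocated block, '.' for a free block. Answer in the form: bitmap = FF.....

bitmap = FFFF...........

  1. create(b)  ⇒  F..............  {b→[0]}
  2. unlink(b)  ⇒  ...............  {}
  3. create(a)  ⇒  F..............  {a→[0]}
  4. unlink(a)  ⇒  ...............  {}
  5. create(b)  ⇒  F..............  {b→[0]}
  6. create(a)  ⇒  FF.............  {a→[1]; b→[0]}
  7. unlink(b)  ⇒  .F.............  {a→[1]}
  8. create(b)  ⇒  FF.............  {a→[1]; b→[0]}
  9. append(a, 2)  ⇒  FFFF...........  {a→[1, 2, 3]; b→[0]}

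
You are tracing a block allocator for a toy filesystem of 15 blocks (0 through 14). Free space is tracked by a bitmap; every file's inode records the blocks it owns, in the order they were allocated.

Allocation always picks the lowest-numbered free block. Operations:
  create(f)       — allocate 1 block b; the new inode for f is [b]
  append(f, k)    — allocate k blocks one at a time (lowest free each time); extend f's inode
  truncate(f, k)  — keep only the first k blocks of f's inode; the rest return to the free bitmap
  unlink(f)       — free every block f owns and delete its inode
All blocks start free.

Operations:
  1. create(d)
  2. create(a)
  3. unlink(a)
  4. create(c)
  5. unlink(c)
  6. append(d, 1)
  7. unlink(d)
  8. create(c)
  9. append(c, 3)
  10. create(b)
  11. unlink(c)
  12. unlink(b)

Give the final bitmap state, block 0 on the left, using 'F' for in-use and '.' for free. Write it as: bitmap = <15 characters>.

create(d): bitmap=F.............. | d=[0]
create(a): bitmap=FF............. | a=[1] d=[0]
unlink(a): bitmap=F.............. | d=[0]
create(c): bitmap=FF............. | c=[1] d=[0]
unlink(c): bitmap=F.............. | d=[0]
append(d, 1): bitmap=FF............. | d=[0, 1]
unlink(d): bitmap=............... | 
create(c): bitmap=F.............. | c=[0]
append(c, 3): bitmap=FFFF........... | c=[0, 1, 2, 3]
create(b): bitmap=FFFFF.......... | b=[4] c=[0, 1, 2, 3]
unlink(c): bitmap=....F.......... | b=[4]
unlink(b): bitmap=............... | 

bitmap = ...............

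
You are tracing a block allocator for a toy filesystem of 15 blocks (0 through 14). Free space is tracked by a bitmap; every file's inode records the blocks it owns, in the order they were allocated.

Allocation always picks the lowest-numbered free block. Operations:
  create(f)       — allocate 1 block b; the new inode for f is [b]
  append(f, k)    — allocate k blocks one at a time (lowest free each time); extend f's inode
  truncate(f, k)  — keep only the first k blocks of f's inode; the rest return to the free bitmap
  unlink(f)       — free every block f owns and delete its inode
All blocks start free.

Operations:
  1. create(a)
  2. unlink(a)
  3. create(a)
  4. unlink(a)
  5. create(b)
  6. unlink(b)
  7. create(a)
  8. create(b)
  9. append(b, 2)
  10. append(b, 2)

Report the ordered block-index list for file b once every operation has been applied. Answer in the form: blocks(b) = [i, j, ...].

blocks(b) = [1, 2, 3, 4, 5]

[1] create(a) — a=0 (map F..............)
[2] unlink(a) —  (map ...............)
[3] create(a) — a=0 (map F..............)
[4] unlink(a) —  (map ...............)
[5] create(b) — b=0 (map F..............)
[6] unlink(b) —  (map ...............)
[7] create(a) — a=0 (map F..............)
[8] create(b) — a=0 b=1 (map FF.............)
[9] append(b, 2) — a=0 b=1,2,3 (map FFFF...........)
[10] append(b, 2) — a=0 b=1,2,3,4,5 (map FFFFFF.........)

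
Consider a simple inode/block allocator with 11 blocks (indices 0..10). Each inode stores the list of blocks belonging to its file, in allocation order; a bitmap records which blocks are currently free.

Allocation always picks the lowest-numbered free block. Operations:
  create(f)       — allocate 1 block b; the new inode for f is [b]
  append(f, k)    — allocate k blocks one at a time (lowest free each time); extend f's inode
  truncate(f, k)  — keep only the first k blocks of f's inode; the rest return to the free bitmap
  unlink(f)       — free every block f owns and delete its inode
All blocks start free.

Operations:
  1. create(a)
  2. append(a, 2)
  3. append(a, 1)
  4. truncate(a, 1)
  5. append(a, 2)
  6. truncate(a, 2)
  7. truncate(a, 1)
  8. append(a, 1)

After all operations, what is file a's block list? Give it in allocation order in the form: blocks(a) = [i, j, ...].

blocks(a) = [0, 1]

[1] create(a) — a=0 (map F..........)
[2] append(a, 2) — a=0,1,2 (map FFF........)
[3] append(a, 1) — a=0,1,2,3 (map FFFF.......)
[4] truncate(a, 1) — a=0 (map F..........)
[5] append(a, 2) — a=0,1,2 (map FFF........)
[6] truncate(a, 2) — a=0,1 (map FF.........)
[7] truncate(a, 1) — a=0 (map F..........)
[8] append(a, 1) — a=0,1 (map FF.........)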